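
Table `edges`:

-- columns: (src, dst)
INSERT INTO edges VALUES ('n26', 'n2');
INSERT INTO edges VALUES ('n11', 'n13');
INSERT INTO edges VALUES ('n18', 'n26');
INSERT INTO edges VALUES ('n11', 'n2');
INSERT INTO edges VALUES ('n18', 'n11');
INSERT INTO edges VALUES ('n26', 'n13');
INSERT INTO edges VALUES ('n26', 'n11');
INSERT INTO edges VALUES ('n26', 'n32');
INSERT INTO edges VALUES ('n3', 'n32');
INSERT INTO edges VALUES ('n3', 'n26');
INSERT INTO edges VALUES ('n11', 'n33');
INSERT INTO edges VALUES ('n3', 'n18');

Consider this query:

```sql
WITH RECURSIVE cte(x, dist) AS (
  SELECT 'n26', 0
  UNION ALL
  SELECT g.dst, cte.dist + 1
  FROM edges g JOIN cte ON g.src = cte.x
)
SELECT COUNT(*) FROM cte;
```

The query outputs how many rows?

Base: (n26, dist=0).
Iteration 1: edges from {n26} -> (n11, dist=1), (n13, dist=1), (n2, dist=1), (n32, dist=1).
Iteration 2: edges from {n11,n13,n2,n32} -> (n13, dist=2), (n2, dist=2), (n33, dist=2).
Iteration 3: no outgoing edges from {n13,n2,n33}; recursion stops.
Total rows emitted: 8.

8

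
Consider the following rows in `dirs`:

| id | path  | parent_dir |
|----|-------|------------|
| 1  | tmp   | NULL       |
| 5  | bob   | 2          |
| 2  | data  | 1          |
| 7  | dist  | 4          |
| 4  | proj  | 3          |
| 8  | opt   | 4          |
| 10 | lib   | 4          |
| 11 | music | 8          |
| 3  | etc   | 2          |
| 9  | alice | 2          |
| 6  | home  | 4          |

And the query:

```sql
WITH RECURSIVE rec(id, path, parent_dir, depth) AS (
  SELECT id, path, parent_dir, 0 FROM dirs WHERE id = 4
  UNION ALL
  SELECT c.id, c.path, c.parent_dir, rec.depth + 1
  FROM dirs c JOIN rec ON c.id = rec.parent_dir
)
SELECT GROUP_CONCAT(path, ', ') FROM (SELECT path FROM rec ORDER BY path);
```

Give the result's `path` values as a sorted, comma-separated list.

Base: id=4 (proj), parent_dir=3, depth 0.
Iteration 1: join on id=3 -> etc (id 3, parent_dir=2, depth 1).
Iteration 2: join on id=2 -> data (id 2, parent_dir=1, depth 2).
Iteration 3: join on id=1 -> tmp (id 1, parent_dir=NULL, depth 3).
Iteration 4: parent_dir is NULL; no match; recursion stops.

data, etc, proj, tmp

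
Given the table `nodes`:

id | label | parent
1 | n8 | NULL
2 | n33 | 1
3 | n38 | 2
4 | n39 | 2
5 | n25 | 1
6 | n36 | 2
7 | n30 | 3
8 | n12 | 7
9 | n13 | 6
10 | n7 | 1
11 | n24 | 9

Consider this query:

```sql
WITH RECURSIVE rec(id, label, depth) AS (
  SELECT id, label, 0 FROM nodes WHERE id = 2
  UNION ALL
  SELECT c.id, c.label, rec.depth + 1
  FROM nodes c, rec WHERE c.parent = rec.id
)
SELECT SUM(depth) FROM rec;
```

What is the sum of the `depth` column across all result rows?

13

Base: id=2 (n33) at depth 0.
Iteration 1: rows with parent in {2} -> n38 (id 3, depth 1), n39 (id 4, depth 1), n36 (id 6, depth 1).
Iteration 2: rows with parent in {3,4,6} -> n30 (id 7, depth 2), n13 (id 9, depth 2).
Iteration 3: rows with parent in {7,9} -> n12 (id 8, depth 3), n24 (id 11, depth 3).
Iteration 4: no rows with parent in {8,11}; recursion stops.
SUM(depth) = 0 + 1 + 1 + 1 + 2 + 2 + 3 + 3 = 13.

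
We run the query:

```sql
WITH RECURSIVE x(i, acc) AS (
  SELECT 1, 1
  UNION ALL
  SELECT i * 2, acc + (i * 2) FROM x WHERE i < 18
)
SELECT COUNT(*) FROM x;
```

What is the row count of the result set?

6

Base: i=1, acc=1.
Iteration 1: 1 < 18 holds -> i = 1 * 2 = 2, acc = 1 + 2 = 3.
Iteration 2: 2 < 18 holds -> i = 2 * 2 = 4, acc = 3 + 4 = 7.
Iteration 3: 4 < 18 holds -> i = 4 * 2 = 8, acc = 7 + 8 = 15.
Iteration 4: 8 < 18 holds -> i = 8 * 2 = 16, acc = 15 + 16 = 31.
Iteration 5: 16 < 18 holds -> i = 16 * 2 = 32, acc = 31 + 32 = 63.
Iteration 6: 32 < 18 fails; recursion stops.
Total rows emitted: 6.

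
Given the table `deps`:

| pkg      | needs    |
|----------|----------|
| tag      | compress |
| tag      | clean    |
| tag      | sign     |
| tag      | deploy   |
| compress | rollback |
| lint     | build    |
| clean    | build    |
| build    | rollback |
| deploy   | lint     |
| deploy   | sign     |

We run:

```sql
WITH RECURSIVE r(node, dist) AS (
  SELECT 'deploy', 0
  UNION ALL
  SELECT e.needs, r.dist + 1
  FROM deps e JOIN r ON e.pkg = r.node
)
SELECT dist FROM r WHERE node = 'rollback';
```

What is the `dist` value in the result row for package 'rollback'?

Base: (deploy, dist=0).
Iteration 1: edges from {deploy} -> (lint, dist=1), (sign, dist=1).
Iteration 2: edges from {lint,sign} -> (build, dist=2).
Iteration 3: edges from {build} -> (rollback, dist=3).
Iteration 4: no outgoing edges from {rollback}; recursion stops.

3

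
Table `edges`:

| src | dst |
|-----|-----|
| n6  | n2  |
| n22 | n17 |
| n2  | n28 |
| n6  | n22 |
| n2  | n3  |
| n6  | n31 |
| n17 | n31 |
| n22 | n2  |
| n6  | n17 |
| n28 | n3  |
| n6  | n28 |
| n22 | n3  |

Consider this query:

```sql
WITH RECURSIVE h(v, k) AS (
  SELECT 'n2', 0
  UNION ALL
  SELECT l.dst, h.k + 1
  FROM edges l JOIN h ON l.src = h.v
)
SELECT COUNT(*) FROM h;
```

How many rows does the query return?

4

Base: (n2, k=0).
Iteration 1: edges from {n2} -> (n28, k=1), (n3, k=1).
Iteration 2: edges from {n28,n3} -> (n3, k=2).
Iteration 3: no outgoing edges from {n3}; recursion stops.
Total rows emitted: 4.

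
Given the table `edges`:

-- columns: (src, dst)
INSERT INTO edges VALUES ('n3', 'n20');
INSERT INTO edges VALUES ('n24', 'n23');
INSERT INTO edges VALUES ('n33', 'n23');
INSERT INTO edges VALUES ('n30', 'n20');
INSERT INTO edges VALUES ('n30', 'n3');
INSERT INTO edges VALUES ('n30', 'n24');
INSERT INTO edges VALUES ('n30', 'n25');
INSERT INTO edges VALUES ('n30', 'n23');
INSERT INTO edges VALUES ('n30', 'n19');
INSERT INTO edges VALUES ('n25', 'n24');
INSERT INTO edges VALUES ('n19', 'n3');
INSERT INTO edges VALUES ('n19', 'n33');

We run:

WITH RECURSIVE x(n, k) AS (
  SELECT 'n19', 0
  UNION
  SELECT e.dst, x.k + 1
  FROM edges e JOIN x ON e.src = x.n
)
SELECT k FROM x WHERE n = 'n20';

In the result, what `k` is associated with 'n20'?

2

Base: (n19, k=0).
Iteration 1: edges from {n19} -> (n3, k=1), (n33, k=1).
Iteration 2: edges from {n3,n33} -> (n20, k=2), (n23, k=2).
Iteration 3: no outgoing edges from {n20,n23}; recursion stops.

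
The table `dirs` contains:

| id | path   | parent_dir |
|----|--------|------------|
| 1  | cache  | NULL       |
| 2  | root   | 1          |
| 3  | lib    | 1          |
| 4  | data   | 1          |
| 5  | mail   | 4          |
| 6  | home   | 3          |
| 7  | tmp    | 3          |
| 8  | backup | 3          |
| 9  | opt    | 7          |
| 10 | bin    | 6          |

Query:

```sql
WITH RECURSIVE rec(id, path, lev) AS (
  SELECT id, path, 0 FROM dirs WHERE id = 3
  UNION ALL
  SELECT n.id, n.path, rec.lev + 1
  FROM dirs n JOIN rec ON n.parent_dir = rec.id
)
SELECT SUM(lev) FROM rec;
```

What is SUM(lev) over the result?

7

Base: id=3 (lib) at lev 0.
Iteration 1: rows with parent_dir in {3} -> home (id 6, lev 1), tmp (id 7, lev 1), backup (id 8, lev 1).
Iteration 2: rows with parent_dir in {6,7,8} -> opt (id 9, lev 2), bin (id 10, lev 2).
Iteration 3: no rows with parent_dir in {9,10}; recursion stops.
SUM(lev) = 0 + 1 + 1 + 1 + 2 + 2 = 7.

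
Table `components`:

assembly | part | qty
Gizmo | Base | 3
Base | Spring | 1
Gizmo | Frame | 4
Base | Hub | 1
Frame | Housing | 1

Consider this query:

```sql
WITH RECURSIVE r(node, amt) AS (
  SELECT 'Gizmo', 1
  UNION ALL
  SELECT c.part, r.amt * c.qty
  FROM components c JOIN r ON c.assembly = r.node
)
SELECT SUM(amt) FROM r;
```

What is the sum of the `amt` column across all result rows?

18

Base: (Gizmo, amt=1).
Iteration 1: components of {Gizmo} -> Base = 1*3 = 3, Frame = 1*4 = 4.
Iteration 2: components of {Base,Frame} -> Housing = 4*1 = 4, Hub = 3*1 = 3, Spring = 3*1 = 3.
Iteration 3: no further components; recursion stops.
SUM(amt) = 1 + 3 + 4 + 3 + 3 + 4 = 18.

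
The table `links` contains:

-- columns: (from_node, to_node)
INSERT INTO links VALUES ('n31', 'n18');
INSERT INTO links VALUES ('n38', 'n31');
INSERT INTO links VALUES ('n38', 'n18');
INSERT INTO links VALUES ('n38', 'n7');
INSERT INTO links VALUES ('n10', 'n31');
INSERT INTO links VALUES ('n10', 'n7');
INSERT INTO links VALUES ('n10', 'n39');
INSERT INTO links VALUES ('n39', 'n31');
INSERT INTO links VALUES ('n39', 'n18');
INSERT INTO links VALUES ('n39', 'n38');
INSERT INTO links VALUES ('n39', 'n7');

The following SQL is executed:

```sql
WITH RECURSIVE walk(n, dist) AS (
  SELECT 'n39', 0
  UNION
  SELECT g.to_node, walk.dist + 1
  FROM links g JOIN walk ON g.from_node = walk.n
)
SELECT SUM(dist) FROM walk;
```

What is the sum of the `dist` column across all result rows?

Base: (n39, dist=0).
Iteration 1: edges from {n39} -> (n18, dist=1), (n31, dist=1), (n38, dist=1), (n7, dist=1).
Iteration 2: edges from {n18,n31,n38,n7} -> (n18, dist=2), (n31, dist=2), (n7, dist=2). [UNION drops 1 duplicate row(s)]
Iteration 3: edges from {n18,n31,n7} -> (n18, dist=3).
Iteration 4: no outgoing edges from {n18}; recursion stops.
SUM(dist) = 0 + 1 + 1 + 1 + 1 + 2 + 2 + 2 + 3 = 13.

13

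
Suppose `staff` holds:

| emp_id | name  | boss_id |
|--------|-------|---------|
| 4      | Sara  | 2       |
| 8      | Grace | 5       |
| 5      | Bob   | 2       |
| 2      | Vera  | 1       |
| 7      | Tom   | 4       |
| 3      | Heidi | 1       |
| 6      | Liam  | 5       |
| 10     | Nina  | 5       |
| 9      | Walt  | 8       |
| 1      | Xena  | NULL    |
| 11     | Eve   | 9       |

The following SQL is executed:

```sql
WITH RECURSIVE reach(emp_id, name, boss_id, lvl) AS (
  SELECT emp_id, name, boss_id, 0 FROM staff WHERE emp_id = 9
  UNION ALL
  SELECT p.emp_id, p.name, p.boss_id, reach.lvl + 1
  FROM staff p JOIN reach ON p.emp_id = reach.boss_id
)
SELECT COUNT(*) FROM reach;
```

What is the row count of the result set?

5

Base: emp_id=9 (Walt), boss_id=8, lvl 0.
Iteration 1: join on emp_id=8 -> Grace (id 8, boss_id=5, lvl 1).
Iteration 2: join on emp_id=5 -> Bob (id 5, boss_id=2, lvl 2).
Iteration 3: join on emp_id=2 -> Vera (id 2, boss_id=1, lvl 3).
Iteration 4: join on emp_id=1 -> Xena (id 1, boss_id=NULL, lvl 4).
Iteration 5: boss_id is NULL; no match; recursion stops.
Total rows emitted: 5.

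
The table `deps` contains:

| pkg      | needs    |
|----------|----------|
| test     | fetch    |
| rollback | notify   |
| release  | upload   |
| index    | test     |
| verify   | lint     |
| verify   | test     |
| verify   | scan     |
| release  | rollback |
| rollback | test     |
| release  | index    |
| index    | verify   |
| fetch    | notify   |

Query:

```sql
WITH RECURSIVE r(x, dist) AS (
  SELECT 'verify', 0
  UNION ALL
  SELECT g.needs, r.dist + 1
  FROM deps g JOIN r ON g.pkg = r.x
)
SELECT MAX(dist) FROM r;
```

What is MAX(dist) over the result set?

3

Base: (verify, dist=0).
Iteration 1: edges from {verify} -> (lint, dist=1), (scan, dist=1), (test, dist=1).
Iteration 2: edges from {lint,scan,test} -> (fetch, dist=2).
Iteration 3: edges from {fetch} -> (notify, dist=3).
Iteration 4: no outgoing edges from {notify}; recursion stops.
dist values: 0, 1, 1, 1, 2, 3; the maximum is 3.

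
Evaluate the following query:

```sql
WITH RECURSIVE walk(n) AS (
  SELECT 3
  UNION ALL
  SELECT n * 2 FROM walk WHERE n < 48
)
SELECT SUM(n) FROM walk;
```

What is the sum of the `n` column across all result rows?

Base: n=3.
Iteration 1: 3 < 48 holds -> n = 3 * 2 = 6.
Iteration 2: 6 < 48 holds -> n = 6 * 2 = 12.
Iteration 3: 12 < 48 holds -> n = 12 * 2 = 24.
Iteration 4: 24 < 48 holds -> n = 24 * 2 = 48.
Iteration 5: 48 < 48 fails; recursion stops.
SUM(n) = 3 + 6 + 12 + 24 + 48 = 93.

93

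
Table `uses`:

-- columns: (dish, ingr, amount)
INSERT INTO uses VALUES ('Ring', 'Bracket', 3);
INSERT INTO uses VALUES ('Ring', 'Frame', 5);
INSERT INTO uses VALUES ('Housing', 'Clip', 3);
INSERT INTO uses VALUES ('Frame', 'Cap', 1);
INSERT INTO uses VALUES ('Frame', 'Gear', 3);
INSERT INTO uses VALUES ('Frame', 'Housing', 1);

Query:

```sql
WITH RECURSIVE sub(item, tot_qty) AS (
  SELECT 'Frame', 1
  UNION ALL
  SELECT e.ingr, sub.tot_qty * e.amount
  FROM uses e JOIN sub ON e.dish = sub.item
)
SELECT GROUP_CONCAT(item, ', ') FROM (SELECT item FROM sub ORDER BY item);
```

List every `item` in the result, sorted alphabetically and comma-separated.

Cap, Clip, Frame, Gear, Housing

Base: (Frame, tot_qty=1).
Iteration 1: components of {Frame} -> Cap = 1*1 = 1, Gear = 1*3 = 3, Housing = 1*1 = 1.
Iteration 2: components of {Cap,Gear,Housing} -> Clip = 1*3 = 3.
Iteration 3: no further components; recursion stops.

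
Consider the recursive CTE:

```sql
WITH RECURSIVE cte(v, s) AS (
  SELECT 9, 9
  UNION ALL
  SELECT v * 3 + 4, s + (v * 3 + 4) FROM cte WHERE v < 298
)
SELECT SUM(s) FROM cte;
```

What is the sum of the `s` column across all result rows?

1939

Base: v=9, s=9.
Iteration 1: 9 < 298 holds -> v = 9 * 3 + 4 = 31, s = 9 + 31 = 40.
Iteration 2: 31 < 298 holds -> v = 31 * 3 + 4 = 97, s = 40 + 97 = 137.
Iteration 3: 97 < 298 holds -> v = 97 * 3 + 4 = 295, s = 137 + 295 = 432.
Iteration 4: 295 < 298 holds -> v = 295 * 3 + 4 = 889, s = 432 + 889 = 1321.
Iteration 5: 889 < 298 fails; recursion stops.
SUM(s) = 9 + 40 + 137 + 432 + 1321 = 1939.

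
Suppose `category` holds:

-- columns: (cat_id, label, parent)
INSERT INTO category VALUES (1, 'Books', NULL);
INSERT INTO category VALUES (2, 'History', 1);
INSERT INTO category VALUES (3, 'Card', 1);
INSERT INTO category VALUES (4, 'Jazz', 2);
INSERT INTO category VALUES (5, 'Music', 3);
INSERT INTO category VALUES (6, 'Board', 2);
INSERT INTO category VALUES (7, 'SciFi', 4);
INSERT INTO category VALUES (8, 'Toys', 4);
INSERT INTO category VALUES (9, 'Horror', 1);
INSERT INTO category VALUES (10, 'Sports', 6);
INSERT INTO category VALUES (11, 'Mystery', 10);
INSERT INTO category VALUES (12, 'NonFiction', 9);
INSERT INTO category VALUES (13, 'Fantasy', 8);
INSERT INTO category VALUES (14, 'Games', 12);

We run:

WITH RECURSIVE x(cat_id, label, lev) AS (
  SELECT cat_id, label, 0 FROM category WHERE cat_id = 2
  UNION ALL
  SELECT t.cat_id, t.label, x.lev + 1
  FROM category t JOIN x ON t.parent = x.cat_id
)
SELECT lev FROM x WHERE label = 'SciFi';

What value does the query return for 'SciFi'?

Base: cat_id=2 (History) at lev 0.
Iteration 1: rows with parent in {2} -> Jazz (id 4, lev 1), Board (id 6, lev 1).
Iteration 2: rows with parent in {4,6} -> SciFi (id 7, lev 2), Toys (id 8, lev 2), Sports (id 10, lev 2).
Iteration 3: rows with parent in {7,8,10} -> Mystery (id 11, lev 3), Fantasy (id 13, lev 3).
Iteration 4: no rows with parent in {11,13}; recursion stops.

2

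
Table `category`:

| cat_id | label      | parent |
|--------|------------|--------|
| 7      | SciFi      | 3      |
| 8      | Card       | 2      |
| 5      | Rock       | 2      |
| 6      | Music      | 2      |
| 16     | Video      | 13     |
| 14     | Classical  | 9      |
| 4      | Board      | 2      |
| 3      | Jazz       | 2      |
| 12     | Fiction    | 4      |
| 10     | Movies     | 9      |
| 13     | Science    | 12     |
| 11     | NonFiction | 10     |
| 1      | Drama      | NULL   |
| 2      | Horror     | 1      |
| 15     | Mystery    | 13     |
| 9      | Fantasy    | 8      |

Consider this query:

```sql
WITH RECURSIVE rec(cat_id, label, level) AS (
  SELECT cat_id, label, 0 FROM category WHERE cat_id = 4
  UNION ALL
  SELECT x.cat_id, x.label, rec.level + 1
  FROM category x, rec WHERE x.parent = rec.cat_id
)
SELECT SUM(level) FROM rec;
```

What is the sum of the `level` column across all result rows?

9

Base: cat_id=4 (Board) at level 0.
Iteration 1: rows with parent in {4} -> Fiction (id 12, level 1).
Iteration 2: rows with parent in {12} -> Science (id 13, level 2).
Iteration 3: rows with parent in {13} -> Mystery (id 15, level 3), Video (id 16, level 3).
Iteration 4: no rows with parent in {15,16}; recursion stops.
SUM(level) = 0 + 1 + 2 + 3 + 3 = 9.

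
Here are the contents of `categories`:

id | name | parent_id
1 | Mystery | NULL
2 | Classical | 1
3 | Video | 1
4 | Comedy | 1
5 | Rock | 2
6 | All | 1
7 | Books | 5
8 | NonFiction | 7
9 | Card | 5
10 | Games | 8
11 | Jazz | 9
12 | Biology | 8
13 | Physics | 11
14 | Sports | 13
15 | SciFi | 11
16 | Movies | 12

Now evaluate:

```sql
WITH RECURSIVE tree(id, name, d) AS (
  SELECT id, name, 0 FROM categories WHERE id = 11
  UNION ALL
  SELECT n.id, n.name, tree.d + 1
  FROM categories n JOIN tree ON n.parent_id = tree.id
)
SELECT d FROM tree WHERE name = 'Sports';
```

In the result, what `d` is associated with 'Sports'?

2

Base: id=11 (Jazz) at d 0.
Iteration 1: rows with parent_id in {11} -> Physics (id 13, d 1), SciFi (id 15, d 1).
Iteration 2: rows with parent_id in {13,15} -> Sports (id 14, d 2).
Iteration 3: no rows with parent_id in {14}; recursion stops.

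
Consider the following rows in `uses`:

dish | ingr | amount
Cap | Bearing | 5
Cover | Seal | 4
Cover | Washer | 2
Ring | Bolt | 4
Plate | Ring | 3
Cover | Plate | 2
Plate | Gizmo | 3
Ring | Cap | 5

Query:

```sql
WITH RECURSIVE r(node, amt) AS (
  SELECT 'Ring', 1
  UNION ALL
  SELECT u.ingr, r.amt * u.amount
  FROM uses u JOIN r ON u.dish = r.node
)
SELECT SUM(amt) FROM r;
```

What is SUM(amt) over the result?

35

Base: (Ring, amt=1).
Iteration 1: components of {Ring} -> Bolt = 1*4 = 4, Cap = 1*5 = 5.
Iteration 2: components of {Bolt,Cap} -> Bearing = 5*5 = 25.
Iteration 3: no further components; recursion stops.
SUM(amt) = 1 + 4 + 5 + 25 = 35.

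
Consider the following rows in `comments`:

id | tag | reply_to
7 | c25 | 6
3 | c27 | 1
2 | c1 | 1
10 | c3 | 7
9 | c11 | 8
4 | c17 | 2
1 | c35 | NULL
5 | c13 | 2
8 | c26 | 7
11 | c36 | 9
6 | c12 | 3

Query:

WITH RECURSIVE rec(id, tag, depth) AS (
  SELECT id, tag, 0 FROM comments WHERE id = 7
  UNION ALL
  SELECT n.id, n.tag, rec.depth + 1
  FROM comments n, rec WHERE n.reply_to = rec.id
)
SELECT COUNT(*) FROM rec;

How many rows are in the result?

5

Base: id=7 (c25) at depth 0.
Iteration 1: rows with reply_to in {7} -> c26 (id 8, depth 1), c3 (id 10, depth 1).
Iteration 2: rows with reply_to in {8,10} -> c11 (id 9, depth 2).
Iteration 3: rows with reply_to in {9} -> c36 (id 11, depth 3).
Iteration 4: no rows with reply_to in {11}; recursion stops.
Total rows emitted: 5.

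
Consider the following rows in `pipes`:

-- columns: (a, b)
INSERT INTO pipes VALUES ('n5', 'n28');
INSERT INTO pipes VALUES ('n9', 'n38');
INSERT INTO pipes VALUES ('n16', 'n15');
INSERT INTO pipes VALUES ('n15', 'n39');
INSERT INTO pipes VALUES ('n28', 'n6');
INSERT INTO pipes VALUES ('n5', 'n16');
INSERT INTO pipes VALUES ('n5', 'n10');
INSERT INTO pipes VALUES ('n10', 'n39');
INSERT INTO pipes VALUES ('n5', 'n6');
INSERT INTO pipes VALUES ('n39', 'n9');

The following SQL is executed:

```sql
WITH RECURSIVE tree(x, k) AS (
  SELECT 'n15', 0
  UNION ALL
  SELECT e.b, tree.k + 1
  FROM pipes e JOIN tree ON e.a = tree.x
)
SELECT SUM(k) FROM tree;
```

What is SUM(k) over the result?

Base: (n15, k=0).
Iteration 1: edges from {n15} -> (n39, k=1).
Iteration 2: edges from {n39} -> (n9, k=2).
Iteration 3: edges from {n9} -> (n38, k=3).
Iteration 4: no outgoing edges from {n38}; recursion stops.
SUM(k) = 0 + 1 + 2 + 3 = 6.

6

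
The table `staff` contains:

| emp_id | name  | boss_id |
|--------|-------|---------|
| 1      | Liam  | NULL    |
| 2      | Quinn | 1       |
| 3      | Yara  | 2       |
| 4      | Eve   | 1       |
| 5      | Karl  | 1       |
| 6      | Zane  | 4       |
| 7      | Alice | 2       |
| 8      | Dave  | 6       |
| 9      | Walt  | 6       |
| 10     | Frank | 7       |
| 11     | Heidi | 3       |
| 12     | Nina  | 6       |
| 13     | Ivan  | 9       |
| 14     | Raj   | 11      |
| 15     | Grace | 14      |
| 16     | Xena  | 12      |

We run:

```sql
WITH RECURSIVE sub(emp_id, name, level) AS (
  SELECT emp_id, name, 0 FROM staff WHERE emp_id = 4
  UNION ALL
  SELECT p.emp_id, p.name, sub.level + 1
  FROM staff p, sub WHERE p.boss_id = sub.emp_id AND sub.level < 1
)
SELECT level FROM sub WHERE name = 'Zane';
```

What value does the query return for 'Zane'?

1

Base: emp_id=4 (Eve) at level 0.
Iteration 1: rows with boss_id in {4} -> Zane (id 6, level 1).
Iteration 2: level < 1 fails for all current rows; recursion stops.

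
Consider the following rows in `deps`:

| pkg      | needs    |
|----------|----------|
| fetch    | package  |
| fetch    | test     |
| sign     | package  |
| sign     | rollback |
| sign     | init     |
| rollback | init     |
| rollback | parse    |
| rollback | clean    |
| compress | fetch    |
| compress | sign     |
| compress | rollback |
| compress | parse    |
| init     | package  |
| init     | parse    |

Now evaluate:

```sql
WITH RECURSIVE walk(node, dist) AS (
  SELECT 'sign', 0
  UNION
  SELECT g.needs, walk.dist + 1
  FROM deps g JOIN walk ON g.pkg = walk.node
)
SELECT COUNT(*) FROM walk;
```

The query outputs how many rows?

10

Base: (sign, dist=0).
Iteration 1: edges from {sign} -> (init, dist=1), (package, dist=1), (rollback, dist=1).
Iteration 2: edges from {init,package,rollback} -> (clean, dist=2), (init, dist=2), (package, dist=2), (parse, dist=2). [UNION drops 1 duplicate row(s)]
Iteration 3: edges from {clean,init,package,parse} -> (package, dist=3), (parse, dist=3).
Iteration 4: no outgoing edges from {package,parse}; recursion stops.
Total rows emitted: 10.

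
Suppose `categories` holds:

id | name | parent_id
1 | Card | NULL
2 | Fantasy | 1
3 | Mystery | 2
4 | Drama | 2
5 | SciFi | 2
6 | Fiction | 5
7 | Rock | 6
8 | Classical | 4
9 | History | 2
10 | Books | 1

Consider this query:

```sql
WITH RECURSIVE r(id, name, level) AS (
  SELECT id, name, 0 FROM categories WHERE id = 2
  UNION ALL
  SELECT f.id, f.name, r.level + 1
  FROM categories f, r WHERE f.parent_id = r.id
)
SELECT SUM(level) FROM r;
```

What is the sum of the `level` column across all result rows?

Base: id=2 (Fantasy) at level 0.
Iteration 1: rows with parent_id in {2} -> Mystery (id 3, level 1), Drama (id 4, level 1), SciFi (id 5, level 1), History (id 9, level 1).
Iteration 2: rows with parent_id in {3,4,5,9} -> Fiction (id 6, level 2), Classical (id 8, level 2).
Iteration 3: rows with parent_id in {6,8} -> Rock (id 7, level 3).
Iteration 4: no rows with parent_id in {7}; recursion stops.
SUM(level) = 0 + 1 + 1 + 1 + 1 + 2 + 2 + 3 = 11.

11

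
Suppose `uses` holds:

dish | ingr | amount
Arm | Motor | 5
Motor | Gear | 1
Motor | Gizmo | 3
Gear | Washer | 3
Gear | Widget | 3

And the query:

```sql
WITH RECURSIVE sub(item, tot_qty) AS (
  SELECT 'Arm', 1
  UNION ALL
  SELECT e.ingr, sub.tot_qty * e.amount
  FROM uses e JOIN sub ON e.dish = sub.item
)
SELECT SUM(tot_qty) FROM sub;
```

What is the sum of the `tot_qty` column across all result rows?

Base: (Arm, tot_qty=1).
Iteration 1: components of {Arm} -> Motor = 1*5 = 5.
Iteration 2: components of {Motor} -> Gear = 5*1 = 5, Gizmo = 5*3 = 15.
Iteration 3: components of {Gear,Gizmo} -> Washer = 5*3 = 15, Widget = 5*3 = 15.
Iteration 4: no further components; recursion stops.
SUM(tot_qty) = 1 + 5 + 5 + 15 + 15 + 15 = 56.

56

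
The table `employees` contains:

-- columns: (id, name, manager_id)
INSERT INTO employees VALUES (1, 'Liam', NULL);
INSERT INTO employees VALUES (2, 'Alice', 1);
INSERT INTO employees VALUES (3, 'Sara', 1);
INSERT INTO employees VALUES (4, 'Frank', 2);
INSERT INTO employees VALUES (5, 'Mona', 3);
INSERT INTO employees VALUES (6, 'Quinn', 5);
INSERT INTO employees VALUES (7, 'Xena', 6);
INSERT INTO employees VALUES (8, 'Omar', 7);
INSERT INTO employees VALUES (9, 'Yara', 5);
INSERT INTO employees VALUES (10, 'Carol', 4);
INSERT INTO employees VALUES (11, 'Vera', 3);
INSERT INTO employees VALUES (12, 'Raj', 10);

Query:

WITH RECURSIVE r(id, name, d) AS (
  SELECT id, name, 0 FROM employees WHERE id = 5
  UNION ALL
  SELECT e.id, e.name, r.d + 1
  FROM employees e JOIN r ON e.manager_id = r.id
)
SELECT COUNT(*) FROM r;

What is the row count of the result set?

5

Base: id=5 (Mona) at d 0.
Iteration 1: rows with manager_id in {5} -> Quinn (id 6, d 1), Yara (id 9, d 1).
Iteration 2: rows with manager_id in {6,9} -> Xena (id 7, d 2).
Iteration 3: rows with manager_id in {7} -> Omar (id 8, d 3).
Iteration 4: no rows with manager_id in {8}; recursion stops.
Total rows emitted: 5.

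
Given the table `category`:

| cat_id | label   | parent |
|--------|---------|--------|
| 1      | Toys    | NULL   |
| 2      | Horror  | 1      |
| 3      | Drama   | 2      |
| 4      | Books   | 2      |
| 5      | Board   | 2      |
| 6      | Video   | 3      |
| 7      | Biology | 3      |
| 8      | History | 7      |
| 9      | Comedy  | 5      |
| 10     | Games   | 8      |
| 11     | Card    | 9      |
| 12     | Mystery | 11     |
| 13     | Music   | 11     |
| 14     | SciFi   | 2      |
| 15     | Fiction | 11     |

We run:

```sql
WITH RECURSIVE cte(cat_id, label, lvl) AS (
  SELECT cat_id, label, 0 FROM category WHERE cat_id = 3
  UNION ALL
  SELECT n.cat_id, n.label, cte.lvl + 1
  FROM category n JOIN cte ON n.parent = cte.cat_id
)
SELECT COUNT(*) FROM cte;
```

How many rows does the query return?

Base: cat_id=3 (Drama) at lvl 0.
Iteration 1: rows with parent in {3} -> Video (id 6, lvl 1), Biology (id 7, lvl 1).
Iteration 2: rows with parent in {6,7} -> History (id 8, lvl 2).
Iteration 3: rows with parent in {8} -> Games (id 10, lvl 3).
Iteration 4: no rows with parent in {10}; recursion stops.
Total rows emitted: 5.

5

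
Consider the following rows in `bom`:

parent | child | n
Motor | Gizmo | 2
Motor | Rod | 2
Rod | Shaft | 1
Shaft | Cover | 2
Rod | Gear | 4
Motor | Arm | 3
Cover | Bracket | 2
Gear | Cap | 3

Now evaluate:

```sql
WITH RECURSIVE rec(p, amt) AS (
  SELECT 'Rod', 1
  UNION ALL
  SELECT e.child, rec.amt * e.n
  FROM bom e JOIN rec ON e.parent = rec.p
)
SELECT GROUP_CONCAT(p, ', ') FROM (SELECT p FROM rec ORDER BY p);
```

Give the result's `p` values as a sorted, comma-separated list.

Bracket, Cap, Cover, Gear, Rod, Shaft

Base: (Rod, amt=1).
Iteration 1: components of {Rod} -> Gear = 1*4 = 4, Shaft = 1*1 = 1.
Iteration 2: components of {Gear,Shaft} -> Cap = 4*3 = 12, Cover = 1*2 = 2.
Iteration 3: components of {Cap,Cover} -> Bracket = 2*2 = 4.
Iteration 4: no further components; recursion stops.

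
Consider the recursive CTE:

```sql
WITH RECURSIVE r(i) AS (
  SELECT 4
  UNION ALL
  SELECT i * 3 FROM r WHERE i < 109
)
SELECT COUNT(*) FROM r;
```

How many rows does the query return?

5

Base: i=4.
Iteration 1: 4 < 109 holds -> i = 4 * 3 = 12.
Iteration 2: 12 < 109 holds -> i = 12 * 3 = 36.
Iteration 3: 36 < 109 holds -> i = 36 * 3 = 108.
Iteration 4: 108 < 109 holds -> i = 108 * 3 = 324.
Iteration 5: 324 < 109 fails; recursion stops.
Total rows emitted: 5.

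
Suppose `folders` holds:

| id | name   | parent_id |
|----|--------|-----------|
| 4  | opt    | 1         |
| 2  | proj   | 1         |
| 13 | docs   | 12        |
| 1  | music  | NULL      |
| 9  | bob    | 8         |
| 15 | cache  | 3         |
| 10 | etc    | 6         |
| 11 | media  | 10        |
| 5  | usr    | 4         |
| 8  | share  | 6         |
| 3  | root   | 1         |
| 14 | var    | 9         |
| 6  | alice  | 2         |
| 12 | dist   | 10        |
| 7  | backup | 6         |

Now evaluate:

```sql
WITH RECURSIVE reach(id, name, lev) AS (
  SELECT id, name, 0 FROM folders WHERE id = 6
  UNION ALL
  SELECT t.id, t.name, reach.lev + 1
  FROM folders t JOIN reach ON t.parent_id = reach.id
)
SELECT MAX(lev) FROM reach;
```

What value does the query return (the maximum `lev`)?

3

Base: id=6 (alice) at lev 0.
Iteration 1: rows with parent_id in {6} -> backup (id 7, lev 1), share (id 8, lev 1), etc (id 10, lev 1).
Iteration 2: rows with parent_id in {7,8,10} -> bob (id 9, lev 2), media (id 11, lev 2), dist (id 12, lev 2).
Iteration 3: rows with parent_id in {9,11,12} -> docs (id 13, lev 3), var (id 14, lev 3).
Iteration 4: no rows with parent_id in {13,14}; recursion stops.
lev values: 0, 1, 1, 1, 2, 2, 2, 3, 3; the maximum is 3.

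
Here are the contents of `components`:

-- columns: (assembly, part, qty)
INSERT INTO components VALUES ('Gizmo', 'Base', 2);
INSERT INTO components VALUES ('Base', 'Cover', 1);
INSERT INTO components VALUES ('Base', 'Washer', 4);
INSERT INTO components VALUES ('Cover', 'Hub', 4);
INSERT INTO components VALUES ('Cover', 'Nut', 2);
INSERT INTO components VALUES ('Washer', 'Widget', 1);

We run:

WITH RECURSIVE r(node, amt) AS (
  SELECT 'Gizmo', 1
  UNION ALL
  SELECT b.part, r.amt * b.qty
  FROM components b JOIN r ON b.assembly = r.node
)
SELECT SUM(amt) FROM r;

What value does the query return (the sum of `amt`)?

33

Base: (Gizmo, amt=1).
Iteration 1: components of {Gizmo} -> Base = 1*2 = 2.
Iteration 2: components of {Base} -> Cover = 2*1 = 2, Washer = 2*4 = 8.
Iteration 3: components of {Cover,Washer} -> Hub = 2*4 = 8, Nut = 2*2 = 4, Widget = 8*1 = 8.
Iteration 4: no further components; recursion stops.
SUM(amt) = 1 + 2 + 2 + 8 + 8 + 4 + 8 = 33.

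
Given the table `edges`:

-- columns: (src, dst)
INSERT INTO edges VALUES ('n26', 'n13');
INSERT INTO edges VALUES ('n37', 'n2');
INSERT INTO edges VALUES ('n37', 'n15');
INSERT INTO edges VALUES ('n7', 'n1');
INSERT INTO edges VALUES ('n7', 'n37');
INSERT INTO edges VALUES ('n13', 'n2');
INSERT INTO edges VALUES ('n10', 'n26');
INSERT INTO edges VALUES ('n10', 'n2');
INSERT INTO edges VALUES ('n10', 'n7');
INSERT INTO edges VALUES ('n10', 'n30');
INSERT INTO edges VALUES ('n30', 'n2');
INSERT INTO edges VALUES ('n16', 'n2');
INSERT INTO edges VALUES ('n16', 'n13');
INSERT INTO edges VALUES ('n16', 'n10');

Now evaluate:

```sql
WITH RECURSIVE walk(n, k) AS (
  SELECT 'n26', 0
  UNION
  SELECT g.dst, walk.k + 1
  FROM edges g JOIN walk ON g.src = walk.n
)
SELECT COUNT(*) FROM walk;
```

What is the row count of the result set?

3

Base: (n26, k=0).
Iteration 1: edges from {n26} -> (n13, k=1).
Iteration 2: edges from {n13} -> (n2, k=2).
Iteration 3: no outgoing edges from {n2}; recursion stops.
Total rows emitted: 3.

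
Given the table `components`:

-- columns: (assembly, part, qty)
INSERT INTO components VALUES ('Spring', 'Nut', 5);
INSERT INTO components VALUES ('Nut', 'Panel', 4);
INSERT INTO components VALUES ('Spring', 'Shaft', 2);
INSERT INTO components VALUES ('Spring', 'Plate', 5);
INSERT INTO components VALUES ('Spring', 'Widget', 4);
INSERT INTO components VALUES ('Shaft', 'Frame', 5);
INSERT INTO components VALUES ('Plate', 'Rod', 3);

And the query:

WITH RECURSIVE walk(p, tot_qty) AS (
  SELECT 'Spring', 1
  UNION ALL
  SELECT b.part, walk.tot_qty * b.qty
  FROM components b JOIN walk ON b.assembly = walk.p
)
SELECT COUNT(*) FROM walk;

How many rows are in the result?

8

Base: (Spring, tot_qty=1).
Iteration 1: components of {Spring} -> Nut = 1*5 = 5, Plate = 1*5 = 5, Shaft = 1*2 = 2, Widget = 1*4 = 4.
Iteration 2: components of {Nut,Plate,Shaft,Widget} -> Frame = 2*5 = 10, Panel = 5*4 = 20, Rod = 5*3 = 15.
Iteration 3: no further components; recursion stops.
Total rows emitted: 8.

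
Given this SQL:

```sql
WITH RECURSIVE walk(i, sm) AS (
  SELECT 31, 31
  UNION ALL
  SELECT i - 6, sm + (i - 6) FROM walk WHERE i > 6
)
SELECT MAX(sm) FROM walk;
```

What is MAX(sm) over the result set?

96

Base: i=31, sm=31.
Iteration 1: 31 > 6 holds -> i = 31 - 6 = 25, sm = 31 + 25 = 56.
Iteration 2: 25 > 6 holds -> i = 25 - 6 = 19, sm = 56 + 19 = 75.
Iteration 3: 19 > 6 holds -> i = 19 - 6 = 13, sm = 75 + 13 = 88.
Iteration 4: 13 > 6 holds -> i = 13 - 6 = 7, sm = 88 + 7 = 95.
Iteration 5: 7 > 6 holds -> i = 7 - 6 = 1, sm = 95 + 1 = 96.
Iteration 6: 1 > 6 fails; recursion stops.
sm values: 31, 56, 75, 88, 95, 96; the maximum is 96.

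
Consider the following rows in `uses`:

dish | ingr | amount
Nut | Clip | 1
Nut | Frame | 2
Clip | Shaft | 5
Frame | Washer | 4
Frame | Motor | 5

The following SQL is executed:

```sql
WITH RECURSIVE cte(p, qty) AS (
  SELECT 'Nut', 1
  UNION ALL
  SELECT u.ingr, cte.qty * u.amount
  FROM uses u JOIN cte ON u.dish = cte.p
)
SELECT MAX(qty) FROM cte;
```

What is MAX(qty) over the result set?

Base: (Nut, qty=1).
Iteration 1: components of {Nut} -> Clip = 1*1 = 1, Frame = 1*2 = 2.
Iteration 2: components of {Clip,Frame} -> Motor = 2*5 = 10, Shaft = 1*5 = 5, Washer = 2*4 = 8.
Iteration 3: no further components; recursion stops.
qty values: 1, 2, 1, 10, 8, 5; the maximum is 10.

10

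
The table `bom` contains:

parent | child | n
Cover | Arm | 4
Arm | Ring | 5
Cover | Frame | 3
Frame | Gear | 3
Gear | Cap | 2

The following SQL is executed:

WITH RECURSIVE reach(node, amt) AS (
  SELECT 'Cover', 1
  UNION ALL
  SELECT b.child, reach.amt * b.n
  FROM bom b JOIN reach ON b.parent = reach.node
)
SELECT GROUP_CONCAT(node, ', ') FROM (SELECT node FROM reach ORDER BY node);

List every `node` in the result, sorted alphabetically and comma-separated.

Base: (Cover, amt=1).
Iteration 1: components of {Cover} -> Arm = 1*4 = 4, Frame = 1*3 = 3.
Iteration 2: components of {Arm,Frame} -> Gear = 3*3 = 9, Ring = 4*5 = 20.
Iteration 3: components of {Gear,Ring} -> Cap = 9*2 = 18.
Iteration 4: no further components; recursion stops.

Arm, Cap, Cover, Frame, Gear, Ring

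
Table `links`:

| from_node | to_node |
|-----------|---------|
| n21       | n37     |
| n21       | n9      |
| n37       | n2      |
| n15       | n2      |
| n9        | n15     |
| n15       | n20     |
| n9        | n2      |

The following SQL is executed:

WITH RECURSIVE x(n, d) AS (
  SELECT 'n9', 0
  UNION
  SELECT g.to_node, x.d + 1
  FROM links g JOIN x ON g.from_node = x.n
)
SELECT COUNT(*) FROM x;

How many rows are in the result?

Base: (n9, d=0).
Iteration 1: edges from {n9} -> (n15, d=1), (n2, d=1).
Iteration 2: edges from {n15,n2} -> (n2, d=2), (n20, d=2).
Iteration 3: no outgoing edges from {n2,n20}; recursion stops.
Total rows emitted: 5.

5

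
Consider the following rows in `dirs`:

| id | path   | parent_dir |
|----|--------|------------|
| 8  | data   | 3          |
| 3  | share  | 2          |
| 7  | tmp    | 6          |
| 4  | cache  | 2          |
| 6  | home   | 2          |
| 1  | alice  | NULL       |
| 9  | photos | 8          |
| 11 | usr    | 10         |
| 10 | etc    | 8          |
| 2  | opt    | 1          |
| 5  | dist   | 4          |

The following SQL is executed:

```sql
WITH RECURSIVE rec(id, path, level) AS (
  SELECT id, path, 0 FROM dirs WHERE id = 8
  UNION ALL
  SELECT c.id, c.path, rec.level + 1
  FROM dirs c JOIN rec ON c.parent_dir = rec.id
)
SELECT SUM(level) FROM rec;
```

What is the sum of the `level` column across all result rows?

Base: id=8 (data) at level 0.
Iteration 1: rows with parent_dir in {8} -> photos (id 9, level 1), etc (id 10, level 1).
Iteration 2: rows with parent_dir in {9,10} -> usr (id 11, level 2).
Iteration 3: no rows with parent_dir in {11}; recursion stops.
SUM(level) = 0 + 1 + 1 + 2 = 4.

4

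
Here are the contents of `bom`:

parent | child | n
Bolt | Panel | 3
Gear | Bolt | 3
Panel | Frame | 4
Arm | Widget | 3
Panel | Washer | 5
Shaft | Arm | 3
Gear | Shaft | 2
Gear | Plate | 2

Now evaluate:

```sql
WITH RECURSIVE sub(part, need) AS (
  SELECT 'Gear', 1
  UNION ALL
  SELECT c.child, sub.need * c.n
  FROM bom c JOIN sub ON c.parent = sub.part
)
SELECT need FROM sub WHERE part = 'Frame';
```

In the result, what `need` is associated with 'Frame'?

36

Base: (Gear, need=1).
Iteration 1: components of {Gear} -> Bolt = 1*3 = 3, Plate = 1*2 = 2, Shaft = 1*2 = 2.
Iteration 2: components of {Bolt,Plate,Shaft} -> Arm = 2*3 = 6, Panel = 3*3 = 9.
Iteration 3: components of {Arm,Panel} -> Frame = 9*4 = 36, Washer = 9*5 = 45, Widget = 6*3 = 18.
Iteration 4: no further components; recursion stops.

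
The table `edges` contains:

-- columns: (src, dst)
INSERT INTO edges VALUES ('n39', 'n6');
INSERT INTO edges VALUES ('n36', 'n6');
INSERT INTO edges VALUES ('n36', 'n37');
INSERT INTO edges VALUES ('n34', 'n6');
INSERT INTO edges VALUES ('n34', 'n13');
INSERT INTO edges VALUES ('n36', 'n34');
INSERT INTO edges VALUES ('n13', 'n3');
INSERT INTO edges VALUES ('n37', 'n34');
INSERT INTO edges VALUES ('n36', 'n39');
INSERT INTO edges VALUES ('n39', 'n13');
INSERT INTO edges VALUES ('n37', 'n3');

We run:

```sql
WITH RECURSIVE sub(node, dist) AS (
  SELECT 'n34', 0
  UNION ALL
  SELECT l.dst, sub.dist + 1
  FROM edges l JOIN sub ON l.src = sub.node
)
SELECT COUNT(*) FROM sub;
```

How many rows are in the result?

Base: (n34, dist=0).
Iteration 1: edges from {n34} -> (n13, dist=1), (n6, dist=1).
Iteration 2: edges from {n13,n6} -> (n3, dist=2).
Iteration 3: no outgoing edges from {n3}; recursion stops.
Total rows emitted: 4.

4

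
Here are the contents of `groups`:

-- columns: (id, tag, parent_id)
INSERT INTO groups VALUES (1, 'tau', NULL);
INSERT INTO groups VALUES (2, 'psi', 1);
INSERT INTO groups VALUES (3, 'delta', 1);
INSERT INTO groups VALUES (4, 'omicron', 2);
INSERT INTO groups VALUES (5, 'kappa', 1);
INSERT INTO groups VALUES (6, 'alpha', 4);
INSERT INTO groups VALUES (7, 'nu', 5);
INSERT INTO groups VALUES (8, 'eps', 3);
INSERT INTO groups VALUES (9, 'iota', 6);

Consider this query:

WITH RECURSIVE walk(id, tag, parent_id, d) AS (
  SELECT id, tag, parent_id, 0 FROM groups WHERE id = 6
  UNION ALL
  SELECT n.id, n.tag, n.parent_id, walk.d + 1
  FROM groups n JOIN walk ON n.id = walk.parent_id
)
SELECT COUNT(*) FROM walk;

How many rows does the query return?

Base: id=6 (alpha), parent_id=4, d 0.
Iteration 1: join on id=4 -> omicron (id 4, parent_id=2, d 1).
Iteration 2: join on id=2 -> psi (id 2, parent_id=1, d 2).
Iteration 3: join on id=1 -> tau (id 1, parent_id=NULL, d 3).
Iteration 4: parent_id is NULL; no match; recursion stops.
Total rows emitted: 4.

4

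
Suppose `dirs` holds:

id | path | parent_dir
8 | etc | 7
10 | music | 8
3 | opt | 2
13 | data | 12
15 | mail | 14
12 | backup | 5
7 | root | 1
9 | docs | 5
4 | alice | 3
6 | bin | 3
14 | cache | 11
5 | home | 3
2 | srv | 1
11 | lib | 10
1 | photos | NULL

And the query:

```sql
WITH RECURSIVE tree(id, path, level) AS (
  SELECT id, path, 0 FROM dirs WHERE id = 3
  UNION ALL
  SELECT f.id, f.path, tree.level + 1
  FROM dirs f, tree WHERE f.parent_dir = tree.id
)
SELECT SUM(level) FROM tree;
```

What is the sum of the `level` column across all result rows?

10

Base: id=3 (opt) at level 0.
Iteration 1: rows with parent_dir in {3} -> alice (id 4, level 1), home (id 5, level 1), bin (id 6, level 1).
Iteration 2: rows with parent_dir in {4,5,6} -> docs (id 9, level 2), backup (id 12, level 2).
Iteration 3: rows with parent_dir in {9,12} -> data (id 13, level 3).
Iteration 4: no rows with parent_dir in {13}; recursion stops.
SUM(level) = 0 + 1 + 1 + 1 + 2 + 2 + 3 = 10.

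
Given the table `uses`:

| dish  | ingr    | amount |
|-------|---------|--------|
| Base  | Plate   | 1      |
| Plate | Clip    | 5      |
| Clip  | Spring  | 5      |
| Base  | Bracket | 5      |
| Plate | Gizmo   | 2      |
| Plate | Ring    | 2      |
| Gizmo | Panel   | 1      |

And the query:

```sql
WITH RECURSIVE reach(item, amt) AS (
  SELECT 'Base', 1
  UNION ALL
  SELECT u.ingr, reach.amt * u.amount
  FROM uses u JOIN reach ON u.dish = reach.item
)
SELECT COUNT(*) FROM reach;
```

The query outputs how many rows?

Base: (Base, amt=1).
Iteration 1: components of {Base} -> Bracket = 1*5 = 5, Plate = 1*1 = 1.
Iteration 2: components of {Bracket,Plate} -> Clip = 1*5 = 5, Gizmo = 1*2 = 2, Ring = 1*2 = 2.
Iteration 3: components of {Clip,Gizmo,Ring} -> Panel = 2*1 = 2, Spring = 5*5 = 25.
Iteration 4: no further components; recursion stops.
Total rows emitted: 8.

8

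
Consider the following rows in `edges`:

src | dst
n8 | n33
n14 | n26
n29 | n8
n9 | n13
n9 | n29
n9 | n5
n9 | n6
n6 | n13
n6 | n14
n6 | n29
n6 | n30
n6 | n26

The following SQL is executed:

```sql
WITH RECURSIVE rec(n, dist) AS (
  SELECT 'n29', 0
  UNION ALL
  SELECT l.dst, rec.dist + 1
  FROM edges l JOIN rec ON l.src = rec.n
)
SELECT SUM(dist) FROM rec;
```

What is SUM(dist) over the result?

3

Base: (n29, dist=0).
Iteration 1: edges from {n29} -> (n8, dist=1).
Iteration 2: edges from {n8} -> (n33, dist=2).
Iteration 3: no outgoing edges from {n33}; recursion stops.
SUM(dist) = 0 + 1 + 2 = 3.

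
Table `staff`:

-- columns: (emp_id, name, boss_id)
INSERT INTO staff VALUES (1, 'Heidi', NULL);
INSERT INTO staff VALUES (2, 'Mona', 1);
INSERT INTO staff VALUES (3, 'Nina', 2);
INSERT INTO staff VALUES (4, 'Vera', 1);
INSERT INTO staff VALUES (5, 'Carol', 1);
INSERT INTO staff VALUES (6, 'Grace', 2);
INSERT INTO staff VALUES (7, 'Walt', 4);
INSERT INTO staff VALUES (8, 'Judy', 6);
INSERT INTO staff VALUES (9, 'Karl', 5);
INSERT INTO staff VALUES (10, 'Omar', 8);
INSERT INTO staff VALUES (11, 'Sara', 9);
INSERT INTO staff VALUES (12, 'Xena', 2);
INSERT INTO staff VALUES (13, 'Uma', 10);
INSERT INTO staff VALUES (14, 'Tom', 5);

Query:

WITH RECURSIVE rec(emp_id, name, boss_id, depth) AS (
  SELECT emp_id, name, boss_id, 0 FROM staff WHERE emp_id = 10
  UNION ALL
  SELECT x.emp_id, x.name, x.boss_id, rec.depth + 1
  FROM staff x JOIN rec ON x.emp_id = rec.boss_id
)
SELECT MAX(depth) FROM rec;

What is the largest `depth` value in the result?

Base: emp_id=10 (Omar), boss_id=8, depth 0.
Iteration 1: join on emp_id=8 -> Judy (id 8, boss_id=6, depth 1).
Iteration 2: join on emp_id=6 -> Grace (id 6, boss_id=2, depth 2).
Iteration 3: join on emp_id=2 -> Mona (id 2, boss_id=1, depth 3).
Iteration 4: join on emp_id=1 -> Heidi (id 1, boss_id=NULL, depth 4).
Iteration 5: boss_id is NULL; no match; recursion stops.
depth values: 0, 1, 2, 3, 4; the maximum is 4.

4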